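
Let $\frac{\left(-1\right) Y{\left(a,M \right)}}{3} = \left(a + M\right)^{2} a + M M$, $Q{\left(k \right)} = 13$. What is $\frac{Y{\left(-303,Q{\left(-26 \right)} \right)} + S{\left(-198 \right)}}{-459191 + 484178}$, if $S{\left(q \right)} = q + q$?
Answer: $\frac{25481999}{8329} \approx 3059.4$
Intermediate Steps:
$Y{\left(a,M \right)} = - 3 M^{2} - 3 a \left(M + a\right)^{2}$ ($Y{\left(a,M \right)} = - 3 \left(\left(a + M\right)^{2} a + M M\right) = - 3 \left(\left(M + a\right)^{2} a + M^{2}\right) = - 3 \left(a \left(M + a\right)^{2} + M^{2}\right) = - 3 \left(M^{2} + a \left(M + a\right)^{2}\right) = - 3 M^{2} - 3 a \left(M + a\right)^{2}$)
$S{\left(q \right)} = 2 q$
$\frac{Y{\left(-303,Q{\left(-26 \right)} \right)} + S{\left(-198 \right)}}{-459191 + 484178} = \frac{\left(- 3 \cdot 13^{2} - - 909 \left(13 - 303\right)^{2}\right) + 2 \left(-198\right)}{-459191 + 484178} = \frac{\left(\left(-3\right) 169 - - 909 \left(-290\right)^{2}\right) - 396}{24987} = \left(\left(-507 - \left(-909\right) 84100\right) - 396\right) \frac{1}{24987} = \left(\left(-507 + 76446900\right) - 396\right) \frac{1}{24987} = \left(76446393 - 396\right) \frac{1}{24987} = 76445997 \cdot \frac{1}{24987} = \frac{25481999}{8329}$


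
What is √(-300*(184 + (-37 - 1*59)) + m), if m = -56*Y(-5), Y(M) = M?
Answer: 2*I*√6530 ≈ 161.62*I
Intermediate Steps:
m = 280 (m = -56*(-5) = 280)
√(-300*(184 + (-37 - 1*59)) + m) = √(-300*(184 + (-37 - 1*59)) + 280) = √(-300*(184 + (-37 - 59)) + 280) = √(-300*(184 - 96) + 280) = √(-300*88 + 280) = √(-26400 + 280) = √(-26120) = 2*I*√6530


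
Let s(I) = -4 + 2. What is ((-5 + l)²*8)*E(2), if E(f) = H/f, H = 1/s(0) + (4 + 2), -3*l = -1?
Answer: 4312/9 ≈ 479.11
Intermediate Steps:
l = ⅓ (l = -⅓*(-1) = ⅓ ≈ 0.33333)
s(I) = -2
H = 11/2 (H = 1/(-2) + (4 + 2) = -½ + 6 = 11/2 ≈ 5.5000)
E(f) = 11/(2*f)
((-5 + l)²*8)*E(2) = ((-5 + ⅓)²*8)*((11/2)/2) = ((-14/3)²*8)*((11/2)*(½)) = ((196/9)*8)*(11/4) = (1568/9)*(11/4) = 4312/9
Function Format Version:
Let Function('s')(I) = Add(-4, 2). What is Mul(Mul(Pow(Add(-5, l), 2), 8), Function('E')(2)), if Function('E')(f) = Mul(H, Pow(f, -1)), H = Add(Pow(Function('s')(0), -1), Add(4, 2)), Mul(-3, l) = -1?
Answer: Rational(4312, 9) ≈ 479.11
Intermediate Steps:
l = Rational(1, 3) (l = Mul(Rational(-1, 3), -1) = Rational(1, 3) ≈ 0.33333)
Function('s')(I) = -2
H = Rational(11, 2) (H = Add(Pow(-2, -1), Add(4, 2)) = Add(Rational(-1, 2), 6) = Rational(11, 2) ≈ 5.5000)
Function('E')(f) = Mul(Rational(11, 2), Pow(f, -1))
Mul(Mul(Pow(Add(-5, l), 2), 8), Function('E')(2)) = Mul(Mul(Pow(Add(-5, Rational(1, 3)), 2), 8), Mul(Rational(11, 2), Pow(2, -1))) = Mul(Mul(Pow(Rational(-14, 3), 2), 8), Mul(Rational(11, 2), Rational(1, 2))) = Mul(Mul(Rational(196, 9), 8), Rational(11, 4)) = Mul(Rational(1568, 9), Rational(11, 4)) = Rational(4312, 9)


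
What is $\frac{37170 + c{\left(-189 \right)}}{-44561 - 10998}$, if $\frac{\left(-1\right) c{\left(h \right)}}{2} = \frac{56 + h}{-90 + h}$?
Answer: $- \frac{1481452}{2214423} \approx -0.669$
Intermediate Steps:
$c{\left(h \right)} = - \frac{2 \left(56 + h\right)}{-90 + h}$ ($c{\left(h \right)} = - 2 \frac{56 + h}{-90 + h} = - \frac{2 \left(56 + h\right)}{-90 + h}$)
$\frac{37170 + c{\left(-189 \right)}}{-44561 - 10998} = \frac{37170 + \frac{2 \left(-56 - -189\right)}{-90 - 189}}{-44561 - 10998} = \frac{37170 + \frac{2 \left(-56 + 189\right)}{-279}}{-55559} = \left(37170 + 2 \left(- \frac{1}{279}\right) 133\right) \left(- \frac{1}{55559}\right) = \left(37170 - \frac{266}{279}\right) \left(- \frac{1}{55559}\right) = \frac{10370164}{279} \left(- \frac{1}{55559}\right) = - \frac{1481452}{2214423}$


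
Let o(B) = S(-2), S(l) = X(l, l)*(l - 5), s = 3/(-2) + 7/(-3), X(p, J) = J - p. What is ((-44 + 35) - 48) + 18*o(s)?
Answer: -57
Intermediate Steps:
s = -23/6 (s = 3*(-1/2) + 7*(-1/3) = -3/2 - 7/3 = -23/6 ≈ -3.8333)
S(l) = 0 (S(l) = (l - l)*(l - 5) = 0*(-5 + l) = 0)
o(B) = 0
((-44 + 35) - 48) + 18*o(s) = ((-44 + 35) - 48) + 18*0 = (-9 - 48) + 0 = -57 + 0 = -57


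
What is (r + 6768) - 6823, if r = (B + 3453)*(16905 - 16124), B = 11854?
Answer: 11954712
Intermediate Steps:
r = 11954767 (r = (11854 + 3453)*(16905 - 16124) = 15307*781 = 11954767)
(r + 6768) - 6823 = (11954767 + 6768) - 6823 = 11961535 - 6823 = 11954712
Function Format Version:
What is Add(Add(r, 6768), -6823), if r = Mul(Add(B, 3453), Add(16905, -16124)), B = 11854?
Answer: 11954712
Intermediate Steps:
r = 11954767 (r = Mul(Add(11854, 3453), Add(16905, -16124)) = Mul(15307, 781) = 11954767)
Add(Add(r, 6768), -6823) = Add(Add(11954767, 6768), -6823) = Add(11961535, -6823) = 11954712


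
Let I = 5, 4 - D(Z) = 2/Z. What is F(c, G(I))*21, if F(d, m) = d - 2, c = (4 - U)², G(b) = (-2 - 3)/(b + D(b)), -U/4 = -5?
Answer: 5334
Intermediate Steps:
U = 20 (U = -4*(-5) = 20)
D(Z) = 4 - 2/Z
G(b) = -5/(4 + b - 2/b) (G(b) = (-2 - 3)/(b + (4 - 2/b)) = -5/(4 + b - 2/b))
c = 256 (c = (4 - 1*20)² = (4 - 20)² = (-16)² = 256)
F(d, m) = -2 + d
F(c, G(I))*21 = (-2 + 256)*21 = 254*21 = 5334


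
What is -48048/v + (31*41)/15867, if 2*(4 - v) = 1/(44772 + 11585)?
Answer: -5415646157/450855 ≈ -12012.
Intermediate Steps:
v = 450855/112714 (v = 4 - 1/(2*(44772 + 11585)) = 4 - ½/56357 = 4 - ½*1/56357 = 4 - 1/112714 = 450855/112714 ≈ 4.0000)
-48048/v + (31*41)/15867 = -48048/450855/112714 + (31*41)/15867 = -48048*112714/450855 + 1271*(1/15867) = -1805227424/150285 + 31/387 = -5415646157/450855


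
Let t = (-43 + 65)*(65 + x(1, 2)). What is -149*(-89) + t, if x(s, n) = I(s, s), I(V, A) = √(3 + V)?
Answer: 14735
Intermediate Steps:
x(s, n) = √(3 + s)
t = 1474 (t = (-43 + 65)*(65 + √(3 + 1)) = 22*(65 + √4) = 22*(65 + 2) = 22*67 = 1474)
-149*(-89) + t = -149*(-89) + 1474 = 13261 + 1474 = 14735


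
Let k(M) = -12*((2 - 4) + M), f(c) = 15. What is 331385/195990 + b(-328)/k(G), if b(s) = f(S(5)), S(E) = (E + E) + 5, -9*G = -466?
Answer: 58502237/35121408 ≈ 1.6657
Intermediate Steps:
G = 466/9 (G = -1/9*(-466) = 466/9 ≈ 51.778)
S(E) = 5 + 2*E (S(E) = 2*E + 5 = 5 + 2*E)
b(s) = 15
k(M) = 24 - 12*M (k(M) = -12*(-2 + M) = 24 - 12*M)
331385/195990 + b(-328)/k(G) = 331385/195990 + 15/(24 - 12*466/9) = 331385*(1/195990) + 15/(24 - 1864/3) = 66277/39198 + 15/(-1792/3) = 66277/39198 + 15*(-3/1792) = 66277/39198 - 45/1792 = 58502237/35121408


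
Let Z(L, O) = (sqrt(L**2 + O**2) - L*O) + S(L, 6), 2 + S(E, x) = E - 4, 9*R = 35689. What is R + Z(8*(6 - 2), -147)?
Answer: 78259/9 + sqrt(22633) ≈ 8845.9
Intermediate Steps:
R = 35689/9 (R = (1/9)*35689 = 35689/9 ≈ 3965.4)
S(E, x) = -6 + E (S(E, x) = -2 + (E - 4) = -2 + (-4 + E) = -6 + E)
Z(L, O) = -6 + L + sqrt(L**2 + O**2) - L*O (Z(L, O) = (sqrt(L**2 + O**2) - L*O) + (-6 + L) = -6 + L + sqrt(L**2 + O**2) - L*O)
R + Z(8*(6 - 2), -147) = 35689/9 + (-6 + 8*(6 - 2) + sqrt((8*(6 - 2))**2 + (-147)**2) - 1*8*(6 - 2)*(-147)) = 35689/9 + (-6 + 8*4 + sqrt((8*4)**2 + 21609) - 1*8*4*(-147)) = 35689/9 + (-6 + 32 + sqrt(32**2 + 21609) - 1*32*(-147)) = 35689/9 + (-6 + 32 + sqrt(1024 + 21609) + 4704) = 35689/9 + (-6 + 32 + sqrt(22633) + 4704) = 35689/9 + (4730 + sqrt(22633)) = 78259/9 + sqrt(22633)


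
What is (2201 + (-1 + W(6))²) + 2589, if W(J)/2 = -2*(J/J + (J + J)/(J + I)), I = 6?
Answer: 4871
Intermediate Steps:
W(J) = -4 - 8*J/(6 + J) (W(J) = 2*(-2*(J/J + (J + J)/(J + 6))) = 2*(-2*(1 + (2*J)/(6 + J))) = 2*(-2*(1 + 2*J/(6 + J))) = 2*(-2 - 4*J/(6 + J)) = -4 - 8*J/(6 + J))
(2201 + (-1 + W(6))²) + 2589 = (2201 + (-1 + 12*(-2 - 1*6)/(6 + 6))²) + 2589 = (2201 + (-1 + 12*(-2 - 6)/12)²) + 2589 = (2201 + (-1 + 12*(1/12)*(-8))²) + 2589 = (2201 + (-1 - 8)²) + 2589 = (2201 + (-9)²) + 2589 = (2201 + 81) + 2589 = 2282 + 2589 = 4871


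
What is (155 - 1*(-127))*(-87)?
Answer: -24534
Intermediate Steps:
(155 - 1*(-127))*(-87) = (155 + 127)*(-87) = 282*(-87) = -24534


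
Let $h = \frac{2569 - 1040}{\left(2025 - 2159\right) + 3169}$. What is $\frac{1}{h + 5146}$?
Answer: $\frac{3035}{15619639} \approx 0.00019431$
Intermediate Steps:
$h = \frac{1529}{3035}$ ($h = \frac{1529}{-134 + 3169} = \frac{1529}{3035} \approx 0.50379$)
$\frac{1}{h + 5146} = \frac{1}{\frac{1529}{3035} + 5146} = \frac{1}{\frac{15619639}{3035}} = \frac{3035}{15619639}$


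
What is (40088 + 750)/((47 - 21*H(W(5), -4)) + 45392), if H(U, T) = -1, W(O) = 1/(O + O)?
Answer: 20419/22730 ≈ 0.89833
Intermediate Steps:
W(O) = 1/(2*O)
(40088 + 750)/((47 - 21*H(W(5), -4)) + 45392) = (40088 + 750)/((47 - 21*(-1)) + 45392) = 40838/((47 + 21) + 45392) = 40838/(68 + 45392) = 40838/45460 = 40838*(1/45460) = 20419/22730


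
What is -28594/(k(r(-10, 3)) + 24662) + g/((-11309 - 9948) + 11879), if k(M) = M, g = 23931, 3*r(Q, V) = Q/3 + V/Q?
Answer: -8583118709/2312688782 ≈ -3.7113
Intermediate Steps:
r(Q, V) = Q/9 + V/(3*Q) (r(Q, V) = (Q/3 + V/Q)/3 = Q/9 + V/(3*Q))
-28594/(k(r(-10, 3)) + 24662) + g/((-11309 - 9948) + 11879) = -28594/(((⅑)*(-10) + (⅓)*3/(-10)) + 24662) + 23931/((-11309 - 9948) + 11879) = -28594/((-10/9 + (⅓)*3*(-⅒)) + 24662) + 23931/(-21257 + 11879) = -28594/((-10/9 - ⅒) + 24662) + 23931/(-9378) = -28594/(-109/90 + 24662) + 23931*(-1/9378) = -28594/2219471/90 - 2659/1042 = -28594*90/2219471 - 2659/1042 = -2573460/2219471 - 2659/1042 = -8583118709/2312688782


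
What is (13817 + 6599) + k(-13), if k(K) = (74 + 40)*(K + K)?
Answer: 17452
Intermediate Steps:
k(K) = 228*K (k(K) = 114*(2*K) = 228*K)
(13817 + 6599) + k(-13) = (13817 + 6599) + 228*(-13) = 20416 - 2964 = 17452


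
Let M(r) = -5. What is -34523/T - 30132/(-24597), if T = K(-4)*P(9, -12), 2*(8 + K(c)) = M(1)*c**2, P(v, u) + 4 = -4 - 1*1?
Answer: -30968341/393552 ≈ -78.689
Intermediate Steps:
P(v, u) = -9 (P(v, u) = -4 + (-4 - 1*1) = -4 + (-4 - 1) = -4 - 5 = -9)
K(c) = -8 - 5*c**2/2 (K(c) = -8 + (-5*c**2)/2 = -8 - 5*c**2/2)
T = 432 (T = (-8 - 5/2*(-4)**2)*(-9) = (-8 - 5/2*16)*(-9) = (-8 - 40)*(-9) = -48*(-9) = 432)
-34523/T - 30132/(-24597) = -34523/432 - 30132/(-24597) = -34523*1/432 - 30132*(-1/24597) = -34523/432 + 1116/911 = -30968341/393552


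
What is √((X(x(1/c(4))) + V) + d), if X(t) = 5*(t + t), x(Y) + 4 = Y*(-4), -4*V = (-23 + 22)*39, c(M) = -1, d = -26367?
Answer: I*√105429/2 ≈ 162.35*I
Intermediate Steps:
V = 39/4 (V = -(-23 + 22)*39/4 = -(-1)*39/4 = -¼*(-39) = 39/4 ≈ 9.7500)
x(Y) = -4 - 4*Y (x(Y) = -4 + Y*(-4) = -4 - 4*Y)
X(t) = 10*t (X(t) = 5*(2*t) = 10*t)
√((X(x(1/c(4))) + V) + d) = √((10*(-4 - 4/(-1)) + 39/4) - 26367) = √((10*(-4 - 4*(-1)) + 39/4) - 26367) = √((10*(-4 + 4) + 39/4) - 26367) = √((10*0 + 39/4) - 26367) = √((0 + 39/4) - 26367) = √(39/4 - 26367) = √(-105429/4) = I*√105429/2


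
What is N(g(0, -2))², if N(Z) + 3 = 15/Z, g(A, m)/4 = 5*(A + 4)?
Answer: 2025/256 ≈ 7.9102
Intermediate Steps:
g(A, m) = 80 + 20*A (g(A, m) = 4*(5*(A + 4)) = 4*(5*(4 + A)) = 4*(20 + 5*A) = 80 + 20*A)
N(Z) = -3 + 15/Z
N(g(0, -2))² = (-3 + 15/(80 + 20*0))² = (-3 + 15/(80 + 0))² = (-3 + 15/80)² = (-3 + 15*(1/80))² = (-3 + 3/16)² = (-45/16)² = 2025/256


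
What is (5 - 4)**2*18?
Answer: 18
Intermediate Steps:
(5 - 4)**2*18 = 1**2*18 = 1*18 = 18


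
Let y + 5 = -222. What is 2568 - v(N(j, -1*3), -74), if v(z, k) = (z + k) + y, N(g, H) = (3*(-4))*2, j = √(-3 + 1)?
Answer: 2893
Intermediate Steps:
y = -227 (y = -5 - 222 = -227)
j = I*√2 (j = √(-2) = I*√2 ≈ 1.4142*I)
N(g, H) = -24 (N(g, H) = -12*2 = -24)
v(z, k) = -227 + k + z (v(z, k) = (z + k) - 227 = (k + z) - 227 = -227 + k + z)
2568 - v(N(j, -1*3), -74) = 2568 - (-227 - 74 - 24) = 2568 - 1*(-325) = 2568 + 325 = 2893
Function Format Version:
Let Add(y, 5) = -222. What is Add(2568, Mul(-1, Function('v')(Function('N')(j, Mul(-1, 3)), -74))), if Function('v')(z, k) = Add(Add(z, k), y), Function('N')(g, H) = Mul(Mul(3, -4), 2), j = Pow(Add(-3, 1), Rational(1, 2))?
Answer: 2893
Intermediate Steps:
y = -227 (y = Add(-5, -222) = -227)
j = Mul(I, Pow(2, Rational(1, 2))) (j = Pow(-2, Rational(1, 2)) = Mul(I, Pow(2, Rational(1, 2))) ≈ Mul(1.4142, I))
Function('N')(g, H) = -24 (Function('N')(g, H) = Mul(-12, 2) = -24)
Function('v')(z, k) = Add(-227, k, z) (Function('v')(z, k) = Add(Add(z, k), -227) = Add(Add(k, z), -227) = Add(-227, k, z))
Add(2568, Mul(-1, Function('v')(Function('N')(j, Mul(-1, 3)), -74))) = Add(2568, Mul(-1, Add(-227, -74, -24))) = Add(2568, Mul(-1, -325)) = Add(2568, 325) = 2893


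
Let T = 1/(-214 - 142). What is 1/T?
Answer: -356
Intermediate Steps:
T = -1/356 (T = 1/(-356) = -1/356 ≈ -0.0028090)
1/T = 1/(-1/356) = -356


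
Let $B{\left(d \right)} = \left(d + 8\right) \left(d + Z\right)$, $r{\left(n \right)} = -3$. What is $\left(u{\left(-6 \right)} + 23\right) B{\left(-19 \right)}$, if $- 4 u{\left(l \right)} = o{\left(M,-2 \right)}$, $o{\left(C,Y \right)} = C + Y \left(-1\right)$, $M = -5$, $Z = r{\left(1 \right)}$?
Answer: $\frac{11495}{2} \approx 5747.5$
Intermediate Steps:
$Z = -3$
$B{\left(d \right)} = \left(-3 + d\right) \left(8 + d\right)$ ($B{\left(d \right)} = \left(d + 8\right) \left(d - 3\right) = \left(8 + d\right) \left(-3 + d\right) = \left(-3 + d\right) \left(8 + d\right)$)
$o{\left(C,Y \right)} = C - Y$
$u{\left(l \right)} = \frac{3}{4}$ ($u{\left(l \right)} = - \frac{-5 - -2}{4} = - \frac{-5 + 2}{4} = \left(- \frac{1}{4}\right) \left(-3\right) = \frac{3}{4}$)
$\left(u{\left(-6 \right)} + 23\right) B{\left(-19 \right)} = \left(\frac{3}{4} + 23\right) \left(-24 + \left(-19\right)^{2} + 5 \left(-19\right)\right) = \frac{95 \left(-24 + 361 - 95\right)}{4} = \frac{95}{4} \cdot 242 = \frac{11495}{2}$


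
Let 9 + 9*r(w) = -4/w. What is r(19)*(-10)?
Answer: 1750/171 ≈ 10.234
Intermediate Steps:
r(w) = -1 - 4/(9*w) (r(w) = -1 + (-4/w)/9 = -1 - 4/(9*w))
r(19)*(-10) = ((-4/9 - 1*19)/19)*(-10) = ((-4/9 - 19)/19)*(-10) = ((1/19)*(-175/9))*(-10) = -175/171*(-10) = 1750/171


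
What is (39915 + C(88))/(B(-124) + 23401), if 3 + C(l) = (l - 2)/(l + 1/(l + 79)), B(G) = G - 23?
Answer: 26663683/15534729 ≈ 1.7164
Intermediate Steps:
B(G) = -23 + G
C(l) = -3 + (-2 + l)/(l + 1/(79 + l)) (C(l) = -3 + (l - 2)/(l + 1/(l + 79)) = -3 + (-2 + l)/(l + 1/(79 + l)))
(39915 + C(88))/(B(-124) + 23401) = (39915 + (-161 - 160*88 - 2*88²)/(1 + 88² + 79*88))/((-23 - 124) + 23401) = (39915 + (-161 - 14080 - 2*7744)/(1 + 7744 + 6952))/(-147 + 23401) = (39915 + (-161 - 14080 - 15488)/14697)/23254 = (39915 + (1/14697)*(-29729))*(1/23254) = (39915 - 29729/14697)*(1/23254) = (586601026/14697)*(1/23254) = 26663683/15534729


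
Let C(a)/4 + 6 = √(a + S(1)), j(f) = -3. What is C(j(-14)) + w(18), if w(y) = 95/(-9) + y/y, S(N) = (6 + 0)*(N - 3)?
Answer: -302/9 + 4*I*√15 ≈ -33.556 + 15.492*I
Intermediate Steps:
S(N) = -18 + 6*N (S(N) = 6*(-3 + N) = -18 + 6*N)
w(y) = -86/9 (w(y) = 95*(-⅑) + 1 = -95/9 + 1 = -86/9)
C(a) = -24 + 4*√(-12 + a) (C(a) = -24 + 4*√(a + (-18 + 6*1)) = -24 + 4*√(a + (-18 + 6)) = -24 + 4*√(a - 12) = -24 + 4*√(-12 + a))
C(j(-14)) + w(18) = (-24 + 4*√(-12 - 3)) - 86/9 = (-24 + 4*√(-15)) - 86/9 = (-24 + 4*(I*√15)) - 86/9 = (-24 + 4*I*√15) - 86/9 = -302/9 + 4*I*√15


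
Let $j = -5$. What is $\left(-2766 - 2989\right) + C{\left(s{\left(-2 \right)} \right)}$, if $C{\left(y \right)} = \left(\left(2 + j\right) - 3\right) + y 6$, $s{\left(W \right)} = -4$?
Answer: $-5785$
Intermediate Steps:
$C{\left(y \right)} = -6 + 6 y$ ($C{\left(y \right)} = \left(\left(2 - 5\right) - 3\right) + y 6 = \left(-3 - 3\right) + 6 y = -6 + 6 y$)
$\left(-2766 - 2989\right) + C{\left(s{\left(-2 \right)} \right)} = \left(-2766 - 2989\right) + \left(-6 + 6 \left(-4\right)\right) = -5755 - 30 = -5785$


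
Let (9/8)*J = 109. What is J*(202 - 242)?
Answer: -34880/9 ≈ -3875.6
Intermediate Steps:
J = 872/9 (J = (8/9)*109 = 872/9 ≈ 96.889)
J*(202 - 242) = 872*(202 - 242)/9 = (872/9)*(-40) = -34880/9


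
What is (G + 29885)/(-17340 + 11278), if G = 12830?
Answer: -42715/6062 ≈ -7.0464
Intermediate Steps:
(G + 29885)/(-17340 + 11278) = (12830 + 29885)/(-17340 + 11278) = 42715/(-6062) = 42715*(-1/6062) = -42715/6062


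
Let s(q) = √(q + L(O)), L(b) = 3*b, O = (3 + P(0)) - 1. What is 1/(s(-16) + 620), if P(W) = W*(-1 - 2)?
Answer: 62/38441 - I*√10/384410 ≈ 0.0016129 - 8.2263e-6*I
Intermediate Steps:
P(W) = -3*W (P(W) = W*(-3) = -3*W)
O = 2 (O = (3 - 3*0) - 1 = (3 + 0) - 1 = 3 - 1 = 2)
s(q) = √(6 + q) (s(q) = √(q + 3*2) = √(q + 6) = √(6 + q))
1/(s(-16) + 620) = 1/(√(6 - 16) + 620) = 1/(√(-10) + 620) = 1/(I*√10 + 620) = 1/(620 + I*√10)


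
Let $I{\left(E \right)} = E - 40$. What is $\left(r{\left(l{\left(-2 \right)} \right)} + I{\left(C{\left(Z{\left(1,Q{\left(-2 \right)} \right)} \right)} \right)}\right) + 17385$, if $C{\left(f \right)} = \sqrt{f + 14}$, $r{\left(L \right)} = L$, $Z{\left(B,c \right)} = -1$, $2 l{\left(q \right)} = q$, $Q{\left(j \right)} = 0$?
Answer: $17344 + \sqrt{13} \approx 17348.0$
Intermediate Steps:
$l{\left(q \right)} = \frac{q}{2}$
$C{\left(f \right)} = \sqrt{14 + f}$
$I{\left(E \right)} = -40 + E$
$\left(r{\left(l{\left(-2 \right)} \right)} + I{\left(C{\left(Z{\left(1,Q{\left(-2 \right)} \right)} \right)} \right)}\right) + 17385 = \left(\frac{1}{2} \left(-2\right) - \left(40 - \sqrt{14 - 1}\right)\right) + 17385 = \left(-1 - \left(40 - \sqrt{13}\right)\right) + 17385 = \left(-41 + \sqrt{13}\right) + 17385 = 17344 + \sqrt{13}$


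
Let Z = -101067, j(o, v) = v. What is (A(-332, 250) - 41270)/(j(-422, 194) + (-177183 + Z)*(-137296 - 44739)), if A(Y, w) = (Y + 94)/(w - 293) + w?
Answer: -881811/1089001637296 ≈ -8.0974e-7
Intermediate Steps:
A(Y, w) = w + (94 + Y)/(-293 + w) (A(Y, w) = (94 + Y)/(-293 + w) + w = w + (94 + Y)/(-293 + w))
(A(-332, 250) - 41270)/(j(-422, 194) + (-177183 + Z)*(-137296 - 44739)) = ((94 - 332 + 250² - 293*250)/(-293 + 250) - 41270)/(194 + (-177183 - 101067)*(-137296 - 44739)) = ((94 - 332 + 62500 - 73250)/(-43) - 41270)/(194 - 278250*(-182035)) = (-1/43*(-10988) - 41270)/(194 + 50651238750) = (10988/43 - 41270)/50651238944 = -1763622/43*1/50651238944 = -881811/1089001637296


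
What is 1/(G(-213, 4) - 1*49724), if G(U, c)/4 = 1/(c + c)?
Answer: -2/99447 ≈ -2.0111e-5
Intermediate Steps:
G(U, c) = 2/c (G(U, c) = 4/(c + c) = 4/((2*c)) = 4*(1/(2*c)) = 2/c)
1/(G(-213, 4) - 1*49724) = 1/(2/4 - 1*49724) = 1/(2*(¼) - 49724) = 1/(½ - 49724) = 1/(-99447/2) = -2/99447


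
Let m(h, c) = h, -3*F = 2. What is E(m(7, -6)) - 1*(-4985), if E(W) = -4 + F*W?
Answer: 14929/3 ≈ 4976.3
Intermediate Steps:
F = -⅔ (F = -⅓*2 = -⅔ ≈ -0.66667)
E(W) = -4 - 2*W/3
E(m(7, -6)) - 1*(-4985) = (-4 - ⅔*7) - 1*(-4985) = (-4 - 14/3) + 4985 = -26/3 + 4985 = 14929/3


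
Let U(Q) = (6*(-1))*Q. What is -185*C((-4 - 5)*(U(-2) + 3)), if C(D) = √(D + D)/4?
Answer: -555*I*√30/4 ≈ -759.96*I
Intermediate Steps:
U(Q) = -6*Q
C(D) = √2*√D/4 (C(D) = √(2*D)*(¼) = (√2*√D)*(¼) = √2*√D/4)
-185*C((-4 - 5)*(U(-2) + 3)) = -185*√2*√((-4 - 5)*(-6*(-2) + 3))/4 = -185*√2*√(-9*(12 + 3))/4 = -185*√2*√(-9*15)/4 = -185*√2*√(-135)/4 = -185*√2*3*I*√15/4 = -555*I*√30/4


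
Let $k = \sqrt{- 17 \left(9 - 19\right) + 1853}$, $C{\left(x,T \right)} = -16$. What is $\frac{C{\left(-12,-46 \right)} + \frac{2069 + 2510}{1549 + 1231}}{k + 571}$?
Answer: $- \frac{22783471}{900770040} + \frac{678317 \sqrt{7}}{900770040} \approx -0.023301$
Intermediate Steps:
$k = 17 \sqrt{7}$ ($k = \sqrt{\left(-17\right) \left(-10\right) + 1853} = \sqrt{170 + 1853} = \sqrt{2023} = 17 \sqrt{7} \approx 44.978$)
$\frac{C{\left(-12,-46 \right)} + \frac{2069 + 2510}{1549 + 1231}}{k + 571} = \frac{-16 + \frac{2069 + 2510}{1549 + 1231}}{17 \sqrt{7} + 571} = \frac{-16 + \frac{4579}{2780}}{571 + 17 \sqrt{7}} = - \frac{39901}{2780 \left(571 + 17 \sqrt{7}\right)}$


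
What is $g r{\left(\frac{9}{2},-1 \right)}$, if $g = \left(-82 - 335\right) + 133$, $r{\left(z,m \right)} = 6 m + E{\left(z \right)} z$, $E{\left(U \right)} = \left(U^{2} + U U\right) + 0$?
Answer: $-50055$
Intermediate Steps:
$E{\left(U \right)} = 2 U^{2}$ ($E{\left(U \right)} = \left(U^{2} + U^{2}\right) + 0 = 2 U^{2} + 0 = 2 U^{2}$)
$r{\left(z,m \right)} = 2 z^{3} + 6 m$ ($r{\left(z,m \right)} = 6 m + 2 z^{2} z = 6 m + 2 z^{3} = 2 z^{3} + 6 m$)
$g = -284$ ($g = -417 + 133 = -284$)
$g r{\left(\frac{9}{2},-1 \right)} = - 284 \left(2 \left(\frac{9}{2}\right)^{3} + 6 \left(-1\right)\right) = - 284 \left(2 \left(9 \cdot \frac{1}{2}\right)^{3} - 6\right) = - 284 \left(2 \left(\frac{9}{2}\right)^{3} - 6\right) = - 284 \left(2 \cdot \frac{729}{8} - 6\right) = - 284 \left(\frac{729}{4} - 6\right) = \left(-284\right) \frac{705}{4} = -50055$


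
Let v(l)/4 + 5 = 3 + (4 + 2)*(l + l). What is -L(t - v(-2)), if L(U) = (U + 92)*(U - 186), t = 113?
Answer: -9579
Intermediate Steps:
v(l) = -8 + 48*l (v(l) = -20 + 4*(3 + (4 + 2)*(l + l)) = -20 + 4*(3 + 6*(2*l)) = -20 + 4*(3 + 12*l) = -20 + (12 + 48*l) = -8 + 48*l)
L(U) = (-186 + U)*(92 + U) (L(U) = (92 + U)*(-186 + U) = (-186 + U)*(92 + U))
-L(t - v(-2)) = -(-17112 + (113 - (-8 + 48*(-2)))² - 94*(113 - (-8 + 48*(-2)))) = -(-17112 + (113 - (-8 - 96))² - 94*(113 - (-8 - 96))) = -(-17112 + (113 - 1*(-104))² - 94*(113 - 1*(-104))) = -(-17112 + (113 + 104)² - 94*(113 + 104)) = -(-17112 + 217² - 94*217) = -(-17112 + 47089 - 20398) = -1*9579 = -9579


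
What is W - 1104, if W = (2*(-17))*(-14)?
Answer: -628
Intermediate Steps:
W = 476 (W = -34*(-14) = 476)
W - 1104 = 476 - 1104 = -628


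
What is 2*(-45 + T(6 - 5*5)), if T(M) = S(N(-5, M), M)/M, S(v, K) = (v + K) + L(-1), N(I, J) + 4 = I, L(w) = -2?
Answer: -1650/19 ≈ -86.842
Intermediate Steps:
N(I, J) = -4 + I
S(v, K) = -2 + K + v (S(v, K) = (v + K) - 2 = (K + v) - 2 = -2 + K + v)
T(M) = (-11 + M)/M (T(M) = (-2 + M + (-4 - 5))/M = (-2 + M - 9)/M = (-11 + M)/M)
2*(-45 + T(6 - 5*5)) = 2*(-45 + (-11 + (6 - 5*5))/(6 - 5*5)) = 2*(-45 + (-11 + (6 - 25))/(6 - 25)) = 2*(-45 + (-11 - 19)/(-19)) = 2*(-45 - 1/19*(-30)) = 2*(-45 + 30/19) = 2*(-825/19) = -1650/19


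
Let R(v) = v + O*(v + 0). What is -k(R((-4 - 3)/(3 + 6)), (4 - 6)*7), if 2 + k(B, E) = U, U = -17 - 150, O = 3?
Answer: 169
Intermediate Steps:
U = -167
R(v) = 4*v (R(v) = v + 3*(v + 0) = v + 3*v = 4*v)
k(B, E) = -169 (k(B, E) = -2 - 167 = -169)
-k(R((-4 - 3)/(3 + 6)), (4 - 6)*7) = -1*(-169) = 169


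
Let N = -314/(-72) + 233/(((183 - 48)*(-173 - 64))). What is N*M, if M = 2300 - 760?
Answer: 42904631/6399 ≈ 6704.9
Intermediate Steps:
N = 557203/127980 (N = -314*(-1/72) + 233/((135*(-237))) = 157/36 + 233/(-31995) = 157/36 + 233*(-1/31995) = 157/36 - 233/31995 = 557203/127980 ≈ 4.3538)
M = 1540
N*M = (557203/127980)*1540 = 42904631/6399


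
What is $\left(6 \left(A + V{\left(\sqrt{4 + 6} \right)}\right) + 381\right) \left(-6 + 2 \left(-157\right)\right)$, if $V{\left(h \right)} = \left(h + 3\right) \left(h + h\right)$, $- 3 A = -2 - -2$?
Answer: $-160320 - 11520 \sqrt{10} \approx -1.9675 \cdot 10^{5}$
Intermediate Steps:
$A = 0$ ($A = - \frac{-2 - -2}{3} = - \frac{-2 + 2}{3} = \left(- \frac{1}{3}\right) 0 = 0$)
$V{\left(h \right)} = 2 h \left(3 + h\right)$ ($V{\left(h \right)} = \left(3 + h\right) 2 h = 2 h \left(3 + h\right)$)
$\left(6 \left(A + V{\left(\sqrt{4 + 6} \right)}\right) + 381\right) \left(-6 + 2 \left(-157\right)\right) = \left(6 \left(0 + 2 \sqrt{4 + 6} \left(3 + \sqrt{4 + 6}\right)\right) + 381\right) \left(-6 + 2 \left(-157\right)\right) = \left(6 \left(0 + 2 \sqrt{10} \left(3 + \sqrt{10}\right)\right) + 381\right) \left(-6 - 314\right) = \left(6 \cdot 2 \sqrt{10} \left(3 + \sqrt{10}\right) + 381\right) \left(-320\right) = \left(12 \sqrt{10} \left(3 + \sqrt{10}\right) + 381\right) \left(-320\right) = \left(381 + 12 \sqrt{10} \left(3 + \sqrt{10}\right)\right) \left(-320\right) = -121920 - 3840 \sqrt{10} \left(3 + \sqrt{10}\right)$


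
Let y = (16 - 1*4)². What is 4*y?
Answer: 576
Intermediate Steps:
y = 144 (y = (16 - 4)² = 12² = 144)
4*y = 4*144 = 576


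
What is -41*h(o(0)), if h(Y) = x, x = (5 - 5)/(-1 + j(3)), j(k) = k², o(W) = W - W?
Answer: 0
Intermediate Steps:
o(W) = 0
x = 0 (x = (5 - 5)/(-1 + 3²) = 0/(-1 + 9) = 0/8 = 0*(⅛) = 0)
h(Y) = 0
-41*h(o(0)) = -41*0 = 0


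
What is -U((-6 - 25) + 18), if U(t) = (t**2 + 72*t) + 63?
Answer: 704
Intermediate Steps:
U(t) = 63 + t**2 + 72*t
-U((-6 - 25) + 18) = -(63 + ((-6 - 25) + 18)**2 + 72*((-6 - 25) + 18)) = -(63 + (-31 + 18)**2 + 72*(-31 + 18)) = -(63 + (-13)**2 + 72*(-13)) = -(63 + 169 - 936) = -1*(-704) = 704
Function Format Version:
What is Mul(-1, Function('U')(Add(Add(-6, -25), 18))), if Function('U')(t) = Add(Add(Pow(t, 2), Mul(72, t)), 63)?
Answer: 704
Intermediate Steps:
Function('U')(t) = Add(63, Pow(t, 2), Mul(72, t))
Mul(-1, Function('U')(Add(Add(-6, -25), 18))) = Mul(-1, Add(63, Pow(Add(Add(-6, -25), 18), 2), Mul(72, Add(Add(-6, -25), 18)))) = Mul(-1, Add(63, Pow(Add(-31, 18), 2), Mul(72, Add(-31, 18)))) = Mul(-1, Add(63, Pow(-13, 2), Mul(72, -13))) = Mul(-1, Add(63, 169, -936)) = Mul(-1, -704) = 704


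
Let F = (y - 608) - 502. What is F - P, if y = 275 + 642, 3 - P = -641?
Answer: -837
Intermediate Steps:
P = 644 (P = 3 - 1*(-641) = 3 + 641 = 644)
y = 917
F = -193 (F = (917 - 608) - 502 = 309 - 502 = -193)
F - P = -193 - 1*644 = -193 - 644 = -837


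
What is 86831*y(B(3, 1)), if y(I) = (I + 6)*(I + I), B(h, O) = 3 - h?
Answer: 0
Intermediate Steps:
y(I) = 2*I*(6 + I) (y(I) = (6 + I)*(2*I) = 2*I*(6 + I))
86831*y(B(3, 1)) = 86831*(2*(3 - 1*3)*(6 + (3 - 1*3))) = 86831*(2*(3 - 3)*(6 + (3 - 3))) = 86831*(2*0*(6 + 0)) = 86831*(2*0*6) = 86831*0 = 0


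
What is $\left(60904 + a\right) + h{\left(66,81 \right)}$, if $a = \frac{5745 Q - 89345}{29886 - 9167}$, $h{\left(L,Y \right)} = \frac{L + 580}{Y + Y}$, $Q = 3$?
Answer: $\frac{102212319383}{1678239} \approx 60905.0$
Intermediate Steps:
$h{\left(L,Y \right)} = \frac{580 + L}{2 Y}$
$a = - \frac{72110}{20719}$ ($a = \frac{5745 \cdot 3 - 89345}{29886 - 9167} = \frac{17235 - 89345}{20719} = \left(-72110\right) \frac{1}{20719} = - \frac{72110}{20719} \approx -3.4804$)
$\left(60904 + a\right) + h{\left(66,81 \right)} = \left(60904 - \frac{72110}{20719}\right) + \frac{580 + 66}{2 \cdot 81} = \frac{1261797866}{20719} + \frac{1}{2} \cdot \frac{1}{81} \cdot 646 = \frac{1261797866}{20719} + \frac{323}{81} = \frac{102212319383}{1678239}$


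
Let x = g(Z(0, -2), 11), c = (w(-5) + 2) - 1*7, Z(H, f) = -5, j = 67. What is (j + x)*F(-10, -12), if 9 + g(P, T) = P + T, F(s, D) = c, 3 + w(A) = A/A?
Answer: -448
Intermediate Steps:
w(A) = -2 (w(A) = -3 + A/A = -3 + 1 = -2)
c = -7 (c = (-2 + 2) - 1*7 = 0 - 7 = -7)
F(s, D) = -7
g(P, T) = -9 + P + T (g(P, T) = -9 + (P + T) = -9 + P + T)
x = -3 (x = -9 - 5 + 11 = -3)
(j + x)*F(-10, -12) = (67 - 3)*(-7) = 64*(-7) = -448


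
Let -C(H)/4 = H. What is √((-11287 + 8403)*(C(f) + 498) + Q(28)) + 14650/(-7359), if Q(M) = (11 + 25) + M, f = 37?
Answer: -14650/7359 + 2*I*√252334 ≈ -1.9908 + 1004.7*I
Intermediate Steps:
C(H) = -4*H
Q(M) = 36 + M
√((-11287 + 8403)*(C(f) + 498) + Q(28)) + 14650/(-7359) = √((-11287 + 8403)*(-4*37 + 498) + (36 + 28)) + 14650/(-7359) = √(-2884*(-148 + 498) + 64) + 14650*(-1/7359) = √(-2884*350 + 64) - 14650/7359 = √(-1009400 + 64) - 14650/7359 = √(-1009336) - 14650/7359 = 2*I*√252334 - 14650/7359 = -14650/7359 + 2*I*√252334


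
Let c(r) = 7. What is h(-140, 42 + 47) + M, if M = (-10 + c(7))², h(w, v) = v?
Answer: 98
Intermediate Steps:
M = 9 (M = (-10 + 7)² = (-3)² = 9)
h(-140, 42 + 47) + M = (42 + 47) + 9 = 89 + 9 = 98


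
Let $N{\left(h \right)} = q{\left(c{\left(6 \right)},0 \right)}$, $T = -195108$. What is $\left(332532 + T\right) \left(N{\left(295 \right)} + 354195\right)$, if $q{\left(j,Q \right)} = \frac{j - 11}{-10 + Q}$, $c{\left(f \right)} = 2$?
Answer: $\frac{243375086808}{5} \approx 4.8675 \cdot 10^{10}$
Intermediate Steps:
$q{\left(j,Q \right)} = \frac{-11 + j}{-10 + Q}$
$N{\left(h \right)} = \frac{9}{10}$ ($N{\left(h \right)} = \frac{-11 + 2}{-10 + 0} = \frac{1}{-10} \left(-9\right) = \left(- \frac{1}{10}\right) \left(-9\right) = \frac{9}{10}$)
$\left(332532 + T\right) \left(N{\left(295 \right)} + 354195\right) = \left(332532 - 195108\right) \left(\frac{9}{10} + 354195\right) = 137424 \cdot \frac{3541959}{10} = \frac{243375086808}{5}$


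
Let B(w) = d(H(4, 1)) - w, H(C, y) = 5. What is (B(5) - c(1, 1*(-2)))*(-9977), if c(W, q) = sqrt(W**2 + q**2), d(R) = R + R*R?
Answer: -249425 + 9977*sqrt(5) ≈ -2.2712e+5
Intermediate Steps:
d(R) = R + R**2
B(w) = 30 - w (B(w) = 5*(1 + 5) - w = 5*6 - w = 30 - w)
(B(5) - c(1, 1*(-2)))*(-9977) = ((30 - 1*5) - sqrt(1**2 + (1*(-2))**2))*(-9977) = ((30 - 5) - sqrt(1 + (-2)**2))*(-9977) = (25 - sqrt(1 + 4))*(-9977) = (25 - sqrt(5))*(-9977) = -249425 + 9977*sqrt(5)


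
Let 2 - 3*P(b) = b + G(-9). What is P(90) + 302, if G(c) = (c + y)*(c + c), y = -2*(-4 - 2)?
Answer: 872/3 ≈ 290.67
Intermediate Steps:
y = 12 (y = -2*(-6) = 12)
G(c) = 2*c*(12 + c) (G(c) = (c + 12)*(c + c) = (12 + c)*(2*c) = 2*c*(12 + c))
P(b) = 56/3 - b/3 (P(b) = ⅔ - (b + 2*(-9)*(12 - 9))/3 = ⅔ - (b + 2*(-9)*3)/3 = ⅔ - (b - 54)/3 = ⅔ - (-54 + b)/3 = ⅔ + (18 - b/3) = 56/3 - b/3)
P(90) + 302 = (56/3 - ⅓*90) + 302 = (56/3 - 30) + 302 = -34/3 + 302 = 872/3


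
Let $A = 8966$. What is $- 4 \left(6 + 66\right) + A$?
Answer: $8678$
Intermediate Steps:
$- 4 \left(6 + 66\right) + A = - 4 \left(6 + 66\right) + 8966 = \left(-4\right) 72 + 8966 = -288 + 8966 = 8678$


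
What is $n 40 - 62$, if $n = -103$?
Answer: $-4182$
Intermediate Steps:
$n 40 - 62 = \left(-103\right) 40 - 62 = -4120 - 62 = -4182$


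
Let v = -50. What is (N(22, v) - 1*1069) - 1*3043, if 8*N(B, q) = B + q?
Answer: -8231/2 ≈ -4115.5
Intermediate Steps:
N(B, q) = B/8 + q/8 (N(B, q) = (B + q)/8 = B/8 + q/8)
(N(22, v) - 1*1069) - 1*3043 = (((⅛)*22 + (⅛)*(-50)) - 1*1069) - 1*3043 = ((11/4 - 25/4) - 1069) - 3043 = (-7/2 - 1069) - 3043 = -2145/2 - 3043 = -8231/2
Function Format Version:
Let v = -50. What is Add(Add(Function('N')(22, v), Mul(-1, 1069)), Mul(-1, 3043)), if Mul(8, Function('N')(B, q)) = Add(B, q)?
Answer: Rational(-8231, 2) ≈ -4115.5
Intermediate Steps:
Function('N')(B, q) = Add(Mul(Rational(1, 8), B), Mul(Rational(1, 8), q)) (Function('N')(B, q) = Mul(Rational(1, 8), Add(B, q)) = Add(Mul(Rational(1, 8), B), Mul(Rational(1, 8), q)))
Add(Add(Function('N')(22, v), Mul(-1, 1069)), Mul(-1, 3043)) = Add(Add(Add(Mul(Rational(1, 8), 22), Mul(Rational(1, 8), -50)), Mul(-1, 1069)), Mul(-1, 3043)) = Add(Add(Add(Rational(11, 4), Rational(-25, 4)), -1069), -3043) = Add(Add(Rational(-7, 2), -1069), -3043) = Add(Rational(-2145, 2), -3043) = Rational(-8231, 2)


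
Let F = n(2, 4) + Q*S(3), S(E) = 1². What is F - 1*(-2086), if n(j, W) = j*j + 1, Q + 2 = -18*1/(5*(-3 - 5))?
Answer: 41789/20 ≈ 2089.4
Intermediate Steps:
Q = -31/20 (Q = -2 - 18*1/(5*(-3 - 5)) = -2 - 18/((-8*5)) = -2 - 18/(-40) = -2 - 18*(-1/40) = -2 + 9/20 = -31/20 ≈ -1.5500)
S(E) = 1
n(j, W) = 1 + j² (n(j, W) = j² + 1 = 1 + j²)
F = 69/20 (F = (1 + 2²) - 31/20*1 = (1 + 4) - 31/20 = 5 - 31/20 = 69/20 ≈ 3.4500)
F - 1*(-2086) = 69/20 - 1*(-2086) = 69/20 + 2086 = 41789/20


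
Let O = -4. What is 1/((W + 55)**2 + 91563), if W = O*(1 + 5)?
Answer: 1/92524 ≈ 1.0808e-5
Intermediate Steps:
W = -24 (W = -4*(1 + 5) = -4*6 = -24)
1/((W + 55)**2 + 91563) = 1/((-24 + 55)**2 + 91563) = 1/(31**2 + 91563) = 1/(961 + 91563) = 1/92524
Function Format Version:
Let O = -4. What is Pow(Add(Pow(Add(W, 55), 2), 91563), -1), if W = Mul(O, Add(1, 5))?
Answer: Rational(1, 92524) ≈ 1.0808e-5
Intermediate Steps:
W = -24 (W = Mul(-4, Add(1, 5)) = Mul(-4, 6) = -24)
Pow(Add(Pow(Add(W, 55), 2), 91563), -1) = Pow(Add(Pow(Add(-24, 55), 2), 91563), -1) = Pow(Add(Pow(31, 2), 91563), -1) = Pow(Add(961, 91563), -1) = Pow(92524, -1) = Rational(1, 92524)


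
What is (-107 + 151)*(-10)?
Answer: -440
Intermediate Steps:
(-107 + 151)*(-10) = 44*(-10) = -440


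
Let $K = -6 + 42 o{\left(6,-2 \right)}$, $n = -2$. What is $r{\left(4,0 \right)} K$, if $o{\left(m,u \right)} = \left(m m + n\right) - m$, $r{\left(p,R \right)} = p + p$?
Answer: $9360$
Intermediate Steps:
$r{\left(p,R \right)} = 2 p$
$o{\left(m,u \right)} = -2 + m^{2} - m$ ($o{\left(m,u \right)} = \left(m m - 2\right) - m = \left(m^{2} - 2\right) - m = \left(-2 + m^{2}\right) - m = -2 + m^{2} - m$)
$K = 1170$ ($K = -6 + 42 \left(-2 + 6^{2} - 6\right) = -6 + 42 \left(-2 + 36 - 6\right) = -6 + 42 \cdot 28 = -6 + 1176 = 1170$)
$r{\left(4,0 \right)} K = 2 \cdot 4 \cdot 1170 = 8 \cdot 1170 = 9360$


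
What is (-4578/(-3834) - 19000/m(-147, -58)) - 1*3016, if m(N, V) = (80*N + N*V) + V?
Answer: -1582442153/525897 ≈ -3009.0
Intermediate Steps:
m(N, V) = V + 80*N + N*V
(-4578/(-3834) - 19000/m(-147, -58)) - 1*3016 = (-4578/(-3834) - 19000/(-58 + 80*(-147) - 147*(-58))) - 1*3016 = (-4578*(-1/3834) - 19000/(-58 - 11760 + 8526)) - 3016 = (763/639 - 19000/(-3292)) - 3016 = (763/639 - 19000*(-1/3292)) - 3016 = (763/639 + 4750/823) - 3016 = 3663199/525897 - 3016 = -1582442153/525897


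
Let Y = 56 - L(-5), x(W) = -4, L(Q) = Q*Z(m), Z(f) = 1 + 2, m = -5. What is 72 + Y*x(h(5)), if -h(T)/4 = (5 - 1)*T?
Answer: -212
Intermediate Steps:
h(T) = -16*T (h(T) = -4*(5 - 1)*T = -16*T)
Z(f) = 3
L(Q) = 3*Q (L(Q) = Q*3 = 3*Q)
Y = 71 (Y = 56 - 3*(-5) = 56 - 1*(-15) = 56 + 15 = 71)
72 + Y*x(h(5)) = 72 + 71*(-4) = 72 - 284 = -212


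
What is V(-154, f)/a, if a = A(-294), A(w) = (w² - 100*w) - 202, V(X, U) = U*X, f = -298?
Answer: 22946/57817 ≈ 0.39687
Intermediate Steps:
A(w) = -202 + w² - 100*w
a = 115634 (a = -202 + (-294)² - 100*(-294) = -202 + 86436 + 29400 = 115634)
V(-154, f)/a = -298*(-154)/115634 = 45892*(1/115634) = 22946/57817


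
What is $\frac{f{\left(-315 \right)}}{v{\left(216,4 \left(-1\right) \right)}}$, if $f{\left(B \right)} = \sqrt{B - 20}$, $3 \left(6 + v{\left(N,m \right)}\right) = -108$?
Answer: $- \frac{i \sqrt{335}}{42} \approx - 0.43579 i$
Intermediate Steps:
$v{\left(N,m \right)} = -42$ ($v{\left(N,m \right)} = -6 + \frac{1}{3} \left(-108\right) = -6 - 36 = -42$)
$f{\left(B \right)} = \sqrt{-20 + B}$
$\frac{f{\left(-315 \right)}}{v{\left(216,4 \left(-1\right) \right)}} = \frac{\sqrt{-20 - 315}}{-42} = \sqrt{-335} \left(- \frac{1}{42}\right) = i \sqrt{335} \left(- \frac{1}{42}\right) = - \frac{i \sqrt{335}}{42}$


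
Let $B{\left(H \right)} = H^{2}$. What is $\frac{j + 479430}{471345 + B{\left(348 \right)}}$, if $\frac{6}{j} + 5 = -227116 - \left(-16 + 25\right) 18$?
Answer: $\frac{3302008748}{4080411699} \approx 0.80923$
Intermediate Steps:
$j = - \frac{2}{75761}$ ($j = \frac{6}{-5 - \left(227116 + \left(-16 + 25\right) 18\right)} = \frac{6}{-5 - \left(227116 + 9 \cdot 18\right)} = \frac{6}{-5 - 227278} = \frac{6}{-227283} = 6 \left(- \frac{1}{227283}\right) = - \frac{2}{75761} \approx -2.6399 \cdot 10^{-5}$)
$\frac{j + 479430}{471345 + B{\left(348 \right)}} = \frac{- \frac{2}{75761} + 479430}{471345 + 348^{2}} = \frac{36322096228}{75761 \left(471345 + 121104\right)} = \frac{36322096228}{75761 \cdot 592449} = \frac{36322096228}{75761} \cdot \frac{1}{592449} = \frac{3302008748}{4080411699}$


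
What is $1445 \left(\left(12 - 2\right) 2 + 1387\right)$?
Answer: $2033115$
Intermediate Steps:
$1445 \left(\left(12 - 2\right) 2 + 1387\right) = 1445 \left(10 \cdot 2 + 1387\right) = 1445 \left(20 + 1387\right) = 1445 \cdot 1407 = 2033115$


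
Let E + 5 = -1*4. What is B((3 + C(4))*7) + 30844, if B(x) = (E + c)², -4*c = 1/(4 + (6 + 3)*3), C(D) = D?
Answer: 475505033/15376 ≈ 30925.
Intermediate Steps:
E = -9 (E = -5 - 1*4 = -5 - 4 = -9)
c = -1/124 (c = -1/(4*(4 + (6 + 3)*3)) = -1/(4*(4 + 9*3)) = -1/(4*(4 + 27)) = -¼/31 = -¼*1/31 = -1/124 ≈ -0.0080645)
B(x) = 1247689/15376 (B(x) = (-9 - 1/124)² = (-1117/124)² = 1247689/15376)
B((3 + C(4))*7) + 30844 = 1247689/15376 + 30844 = 475505033/15376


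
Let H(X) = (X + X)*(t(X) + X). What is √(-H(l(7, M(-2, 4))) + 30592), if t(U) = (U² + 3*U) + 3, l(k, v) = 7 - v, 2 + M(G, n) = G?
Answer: 164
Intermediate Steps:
M(G, n) = -2 + G
t(U) = 3 + U² + 3*U
H(X) = 2*X*(3 + X² + 4*X) (H(X) = (X + X)*((3 + X² + 3*X) + X) = (2*X)*(3 + X² + 4*X) = 2*X*(3 + X² + 4*X))
√(-H(l(7, M(-2, 4))) + 30592) = √(-2*(7 - (-2 - 2))*(3 + (7 - (-2 - 2))² + 4*(7 - (-2 - 2))) + 30592) = √(-2*(7 - 1*(-4))*(3 + (7 - 1*(-4))² + 4*(7 - 1*(-4))) + 30592) = √(-2*(7 + 4)*(3 + (7 + 4)² + 4*(7 + 4)) + 30592) = √(-2*11*(3 + 11² + 4*11) + 30592) = √(-2*11*(3 + 121 + 44) + 30592) = √(-2*11*168 + 30592) = √(-1*3696 + 30592) = √(-3696 + 30592) = √26896 = 164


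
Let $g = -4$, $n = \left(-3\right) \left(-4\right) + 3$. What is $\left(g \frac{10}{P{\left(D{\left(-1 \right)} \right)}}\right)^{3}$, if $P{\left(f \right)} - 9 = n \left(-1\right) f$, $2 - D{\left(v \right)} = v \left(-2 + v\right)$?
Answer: $- \frac{125}{27} \approx -4.6296$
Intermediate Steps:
$D{\left(v \right)} = 2 - v \left(-2 + v\right)$
$n = 15$ ($n = 12 + 3 = 15$)
$P{\left(f \right)} = 9 - 15 f$ ($P{\left(f \right)} = 9 + 15 \left(-1\right) f = 9 - 15 f$)
$\left(g \frac{10}{P{\left(D{\left(-1 \right)} \right)}}\right)^{3} = \left(- 4 \frac{10}{9 - 15 \left(2 - \left(-1\right)^{2} + 2 \left(-1\right)\right)}\right)^{3} = \left(- 4 \frac{10}{9 - 15 \left(2 - 1 - 2\right)}\right)^{3} = \left(- 4 \frac{10}{9 - -15}\right)^{3} = \left(- 4 \frac{10}{9 + 15}\right)^{3} = \left(- 4 \cdot \frac{10}{24}\right)^{3} = \left(- 4 \cdot 10 \cdot \frac{1}{24}\right)^{3} = \left(\left(-4\right) \frac{5}{12}\right)^{3} = \left(- \frac{5}{3}\right)^{3} = - \frac{125}{27}$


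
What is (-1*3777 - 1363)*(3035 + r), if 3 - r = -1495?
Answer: -23299620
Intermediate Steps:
r = 1498 (r = 3 - 1*(-1495) = 3 + 1495 = 1498)
(-1*3777 - 1363)*(3035 + r) = (-1*3777 - 1363)*(3035 + 1498) = (-3777 - 1363)*4533 = -5140*4533 = -23299620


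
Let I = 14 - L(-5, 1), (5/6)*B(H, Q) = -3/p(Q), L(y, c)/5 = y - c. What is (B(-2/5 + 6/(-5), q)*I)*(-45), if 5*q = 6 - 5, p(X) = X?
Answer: 35640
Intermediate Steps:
L(y, c) = -5*c + 5*y (L(y, c) = 5*(y - c) = -5*c + 5*y)
q = ⅕ (q = (6 - 5)/5 = (⅕)*1 = ⅕ ≈ 0.20000)
B(H, Q) = -18/(5*Q) (B(H, Q) = 6*(-3/Q)/5 = -18/(5*Q))
I = 44 (I = 14 - (-5*1 + 5*(-5)) = 14 - (-5 - 25) = 14 - 1*(-30) = 14 + 30 = 44)
(B(-2/5 + 6/(-5), q)*I)*(-45) = (-18/(5*⅕)*44)*(-45) = (-18/5*5*44)*(-45) = -18*44*(-45) = -792*(-45) = 35640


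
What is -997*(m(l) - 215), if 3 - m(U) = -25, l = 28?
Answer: 186439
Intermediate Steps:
m(U) = 28 (m(U) = 3 - 1*(-25) = 3 + 25 = 28)
-997*(m(l) - 215) = -997*(28 - 215) = -997*(-187) = 186439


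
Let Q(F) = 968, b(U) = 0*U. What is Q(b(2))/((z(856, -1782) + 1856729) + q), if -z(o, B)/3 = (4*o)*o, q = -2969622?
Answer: -968/9905725 ≈ -9.7721e-5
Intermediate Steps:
b(U) = 0
z(o, B) = -12*o² (z(o, B) = -3*4*o*o = -12*o²)
Q(b(2))/((z(856, -1782) + 1856729) + q) = 968/((-12*856² + 1856729) - 2969622) = 968/((-12*732736 + 1856729) - 2969622) = 968/((-8792832 + 1856729) - 2969622) = 968/(-6936103 - 2969622) = 968/(-9905725) = 968*(-1/9905725) = -968/9905725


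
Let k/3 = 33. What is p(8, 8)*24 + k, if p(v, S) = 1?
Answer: 123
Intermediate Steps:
k = 99 (k = 3*33 = 99)
p(8, 8)*24 + k = 1*24 + 99 = 24 + 99 = 123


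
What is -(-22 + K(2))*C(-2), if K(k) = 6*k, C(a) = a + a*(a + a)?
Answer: 60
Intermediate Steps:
C(a) = a + 2*a**2 (C(a) = a + a*(2*a) = a + 2*a**2)
-(-22 + K(2))*C(-2) = -(-22 + 6*2)*(-2*(1 + 2*(-2))) = -(-22 + 12)*(-2*(1 - 4)) = -(-10)*(-2*(-3)) = -(-10)*6 = -1*(-60) = 60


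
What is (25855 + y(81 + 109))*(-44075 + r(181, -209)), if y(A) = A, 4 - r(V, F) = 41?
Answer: -1148897040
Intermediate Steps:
r(V, F) = -37 (r(V, F) = 4 - 1*41 = 4 - 41 = -37)
(25855 + y(81 + 109))*(-44075 + r(181, -209)) = (25855 + (81 + 109))*(-44075 - 37) = (25855 + 190)*(-44112) = 26045*(-44112) = -1148897040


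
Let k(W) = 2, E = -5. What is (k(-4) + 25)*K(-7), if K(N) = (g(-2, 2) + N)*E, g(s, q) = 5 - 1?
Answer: 405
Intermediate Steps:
g(s, q) = 4
K(N) = -20 - 5*N (K(N) = (4 + N)*(-5) = -20 - 5*N)
(k(-4) + 25)*K(-7) = (2 + 25)*(-20 - 5*(-7)) = 27*(-20 + 35) = 27*15 = 405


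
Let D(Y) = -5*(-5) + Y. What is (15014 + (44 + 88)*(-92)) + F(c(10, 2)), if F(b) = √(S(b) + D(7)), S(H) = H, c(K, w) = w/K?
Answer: 2870 + √805/5 ≈ 2875.7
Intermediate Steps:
D(Y) = 25 + Y
F(b) = √(32 + b) (F(b) = √(b + (25 + 7)) = √(b + 32) = √(32 + b))
(15014 + (44 + 88)*(-92)) + F(c(10, 2)) = (15014 + (44 + 88)*(-92)) + √(32 + 2/10) = (15014 + 132*(-92)) + √(32 + 2*(⅒)) = (15014 - 12144) + √(32 + ⅕) = 2870 + √(161/5) = 2870 + √805/5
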